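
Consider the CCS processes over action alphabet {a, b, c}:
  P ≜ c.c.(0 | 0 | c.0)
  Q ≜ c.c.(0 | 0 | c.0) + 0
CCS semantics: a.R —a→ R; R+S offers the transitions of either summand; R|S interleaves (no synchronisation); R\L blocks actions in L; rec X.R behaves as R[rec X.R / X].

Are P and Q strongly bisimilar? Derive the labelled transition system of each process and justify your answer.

P ~ Q

LTS(P): 4 reachable states
  u0 = c.c.(0 | 0 | c.0) has moves —c→ u1
  u1 = c.(0 | 0 | c.0) has moves —c→ u2
  u2 = 0 | 0 | c.0 has moves —c→ u3
  u3 = 0 | 0 | 0 has moves deadlocked
LTS(Q): 4 reachable states
  v0 = c.c.(0 | 0 | c.0) + 0 has moves —c→ v1
  v1 = c.(0 | 0 | c.0) has moves —c→ v2
  v2 = 0 | 0 | c.0 has moves —c→ v3
  v3 = 0 | 0 | 0 has moves deadlocked
Partition-refinement fixed point:
  B0 = {u0, v0}
  B1 = {u1, v1}
  B2 = {u2, v2}
  B3 = {u3, v3}
u0 ∈ B0, v0 ∈ B0 → same block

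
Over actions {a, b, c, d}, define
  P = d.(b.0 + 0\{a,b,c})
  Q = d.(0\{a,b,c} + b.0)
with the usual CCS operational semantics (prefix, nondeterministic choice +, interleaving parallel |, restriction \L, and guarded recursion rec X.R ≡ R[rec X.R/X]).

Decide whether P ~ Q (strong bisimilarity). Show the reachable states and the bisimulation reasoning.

Reachable graph of P (3 states):
  m0 = d.(b.0 + 0\{a,b,c}) has moves -d-> m1
  m1 = b.0 + 0\{a,b,c} has moves -b-> m2
  m2 = 0 has moves deadlocked
Reachable graph of Q (3 states):
  n0 = d.(0\{a,b,c} + b.0) has moves -d-> n1
  n1 = 0\{a,b,c} + b.0 has moves -b-> n2
  n2 = 0 has moves deadlocked
Bisimilarity quotient blocks:
  B0 = {m0, n0}
  B1 = {m1, n1}
  B2 = {m2, n2}
m0 ∈ B0, n0 ∈ B0 → same block

YES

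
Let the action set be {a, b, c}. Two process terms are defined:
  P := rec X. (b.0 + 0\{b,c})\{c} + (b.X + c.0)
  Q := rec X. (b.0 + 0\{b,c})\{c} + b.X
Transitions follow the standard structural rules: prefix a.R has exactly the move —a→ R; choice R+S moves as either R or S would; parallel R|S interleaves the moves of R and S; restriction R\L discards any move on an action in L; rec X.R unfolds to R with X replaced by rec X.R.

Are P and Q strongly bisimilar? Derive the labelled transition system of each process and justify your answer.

Reachable graph of P (3 states):
  u0 = rec X. (b.0 + 0\{b,c})\{c} + (b.X + c.0) ⊢ ··b··> u0, ··b··> u1, ··c··> u2
  u1 = 0\{c} ⊢ ·
  u2 = 0 ⊢ ·
Reachable graph of Q (2 states):
  v0 = rec X. (b.0 + 0\{b,c})\{c} + b.X ⊢ ··b··> v0, ··b··> v1
  v1 = 0\{c} ⊢ ·
Coarsest stable partition (strong bisimilarity classes):
  B0 = {u0}
  B1 = {u1, u2, v1}
  B2 = {v0}
u0 ∈ B0, v0 ∈ B2 → different blocks

P ≁ Q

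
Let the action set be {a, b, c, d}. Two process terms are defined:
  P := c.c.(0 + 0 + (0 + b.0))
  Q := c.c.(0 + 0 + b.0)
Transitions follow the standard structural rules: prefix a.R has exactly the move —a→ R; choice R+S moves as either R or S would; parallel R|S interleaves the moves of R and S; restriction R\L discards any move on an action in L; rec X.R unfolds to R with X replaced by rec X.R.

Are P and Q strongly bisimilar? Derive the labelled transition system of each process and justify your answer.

bisimilar

LTS(P): 4 reachable states
  u0 = c.c.(0 + 0 + (0 + b.0)) has moves -c-> u1
  u1 = c.(0 + 0 + (0 + b.0)) has moves -c-> u2
  u2 = 0 + 0 + (0 + b.0) has moves -b-> u3
  u3 = 0 has moves (no moves)
LTS(Q): 4 reachable states
  v0 = c.c.(0 + 0 + b.0) has moves -c-> v1
  v1 = c.(0 + 0 + b.0) has moves -c-> v2
  v2 = 0 + 0 + b.0 has moves -b-> v3
  v3 = 0 has moves (no moves)
Bisimilarity quotient blocks:
  B0 = {u0, v0}
  B1 = {u1, v1}
  B2 = {u2, v2}
  B3 = {u3, v3}
u0 ∈ B0, v0 ∈ B0 → same block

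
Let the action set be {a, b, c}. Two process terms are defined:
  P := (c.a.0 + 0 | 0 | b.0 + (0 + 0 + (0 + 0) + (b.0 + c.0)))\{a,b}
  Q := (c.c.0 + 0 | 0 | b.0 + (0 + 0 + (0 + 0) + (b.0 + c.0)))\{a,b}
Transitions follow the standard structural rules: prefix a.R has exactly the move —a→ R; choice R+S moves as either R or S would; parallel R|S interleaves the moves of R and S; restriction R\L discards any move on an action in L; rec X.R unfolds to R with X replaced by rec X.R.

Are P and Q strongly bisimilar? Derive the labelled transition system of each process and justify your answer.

Reachable graph of P (3 states):
  p0 = (c.a.0 + 0 | 0 | b.0 + (0 + 0 + (0 + 0) + (b.0 + c.0)))\{a,b} | —c→ p1, —c→ p2
  p1 = (a.0)\{a,b} | ·
  p2 = 0\{a,b} | ·
Reachable graph of Q (3 states):
  q0 = (c.c.0 + 0 | 0 | b.0 + (0 + 0 + (0 + 0) + (b.0 + c.0)))\{a,b} | —c→ q1, —c→ q2
  q1 = (c.0)\{a,b} | —c→ q2
  q2 = 0\{a,b} | ·
Partition-refinement fixed point:
  B0 = {p0, q1}
  B1 = {p1, p2, q2}
  B2 = {q0}
p0 ∈ B0, q0 ∈ B2 → different blocks

not bisimilar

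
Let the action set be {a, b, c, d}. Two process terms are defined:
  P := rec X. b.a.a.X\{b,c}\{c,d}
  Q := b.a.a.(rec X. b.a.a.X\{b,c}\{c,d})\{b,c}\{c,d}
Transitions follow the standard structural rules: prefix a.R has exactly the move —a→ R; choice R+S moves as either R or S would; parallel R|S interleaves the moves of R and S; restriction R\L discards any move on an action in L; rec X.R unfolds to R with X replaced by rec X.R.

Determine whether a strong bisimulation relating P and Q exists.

bisimilar

LTS(P): 4 reachable states
  s0 = rec X. b.a.a.X\{b,c}\{c,d} ⊢ =b=> s1
  s1 = a.a.(rec X. b.a.a.X\{b,c}\{c,d})\{b,c}\{c,d} ⊢ =a=> s2
  s2 = a.(rec X. b.a.a.X\{b,c}\{c,d})\{b,c}\{c,d} ⊢ =a=> s3
  s3 = (rec X. b.a.a.X\{b,c}\{c,d})\{b,c}\{c,d} ⊢ deadlocked
LTS(Q): 4 reachable states
  t0 = b.a.a.(rec X. b.a.a.X\{b,c}\{c,d})\{b,c}\{c,d} ⊢ =b=> t1
  t1 = a.a.(rec X. b.a.a.X\{b,c}\{c,d})\{b,c}\{c,d} ⊢ =a=> t2
  t2 = a.(rec X. b.a.a.X\{b,c}\{c,d})\{b,c}\{c,d} ⊢ =a=> t3
  t3 = (rec X. b.a.a.X\{b,c}\{c,d})\{b,c}\{c,d} ⊢ deadlocked
Partition-refinement fixed point:
  B0 = {s0, t0}
  B1 = {s1, t1}
  B2 = {s2, t2}
  B3 = {s3, t3}
s0 ∈ B0, t0 ∈ B0 → same block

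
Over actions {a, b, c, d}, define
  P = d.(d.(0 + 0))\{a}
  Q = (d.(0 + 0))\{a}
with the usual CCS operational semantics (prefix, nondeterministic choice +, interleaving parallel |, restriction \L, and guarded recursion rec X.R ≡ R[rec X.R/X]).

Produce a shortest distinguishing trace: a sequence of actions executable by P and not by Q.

LTS(P): 3 reachable states
  m0 = d.(d.(0 + 0))\{a} ⊢ --d--▸ m1
  m1 = (d.(0 + 0))\{a} ⊢ --d--▸ m2
  m2 = (0 + 0)\{a} ⊢ (no moves)
LTS(Q): 2 reachable states
  n0 = (d.(0 + 0))\{a} ⊢ --d--▸ n1
  n1 = (0 + 0)\{a} ⊢ (no moves)
Trace ⟨dd⟩ through P, begin at {m0}:
  [1] d ⇒ {m1}
  [2] d ⇒ {m2}
  ✓ P
Trace ⟨dd⟩ through Q, begin at {n0}:
  [1] d ⇒ {n1}
  [2] d ⇒ ∅  — Q cannot continue

dd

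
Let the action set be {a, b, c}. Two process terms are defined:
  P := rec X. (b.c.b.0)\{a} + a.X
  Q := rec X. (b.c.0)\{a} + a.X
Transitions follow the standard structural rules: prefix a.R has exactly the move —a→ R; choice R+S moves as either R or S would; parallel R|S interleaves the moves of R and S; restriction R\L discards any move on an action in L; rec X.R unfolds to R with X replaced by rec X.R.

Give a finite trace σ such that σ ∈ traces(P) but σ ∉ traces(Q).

bcb

Reachable graph of P (4 states):
  m0 = rec X. (b.c.b.0)\{a} + a.X :: ··a··> m0, ··b··> m1
  m1 = (c.b.0)\{a} :: ··c··> m2
  m2 = (b.0)\{a} :: ··b··> m3
  m3 = 0\{a} :: ·
Reachable graph of Q (3 states):
  n0 = rec X. (b.c.0)\{a} + a.X :: ··a··> n0, ··b··> n1
  n1 = (c.0)\{a} :: ··c··> n2
  n2 = 0\{a} :: ·
Trace ⟨bcb⟩ through P, begin at {m0}:
  [1] b ⇒ {m1}
  [2] c ⇒ {m2}
  [3] b ⇒ {m3}
  — P admits the full trace.
Trace ⟨bcb⟩ through Q, begin at {n0}:
  [1] b ⇒ {n1}
  [2] c ⇒ {n2}
  [3] b ⇒ no successor for Q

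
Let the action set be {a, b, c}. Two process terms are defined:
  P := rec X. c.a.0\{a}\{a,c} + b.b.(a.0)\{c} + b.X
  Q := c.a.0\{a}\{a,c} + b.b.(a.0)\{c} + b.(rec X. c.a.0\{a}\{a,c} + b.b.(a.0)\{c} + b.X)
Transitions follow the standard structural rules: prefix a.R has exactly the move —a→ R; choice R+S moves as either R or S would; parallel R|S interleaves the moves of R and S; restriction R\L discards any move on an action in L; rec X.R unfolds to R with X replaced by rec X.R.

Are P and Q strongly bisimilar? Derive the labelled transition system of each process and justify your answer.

LTS(P): 6 reachable states
  s0 = rec X. c.a.0\{a}\{a,c} + b.b.(a.0)\{c} + b.X :: --b--▸ s0, --b--▸ s1, --c--▸ s2
  s1 = b.(a.0)\{c} :: --b--▸ s3
  s2 = a.0\{a}\{a,c} :: --a--▸ s4
  s3 = (a.0)\{c} :: --a--▸ s5
  s4 = 0\{a}\{a,c} :: (no moves)
  s5 = 0\{c} :: (no moves)
LTS(Q): 7 reachable states
  t0 = c.a.0\{a}\{a,c} + b.b.(a.0)\{c} + b.(rec X. c.a.0\{a}\{a,c} + b.b.(a.0)\{c} + b.X) :: --b--▸ t1, --b--▸ t2, --c--▸ t3
  t1 = b.(a.0)\{c} :: --b--▸ t4
  t2 = rec X. c.a.0\{a}\{a,c} + b.b.(a.0)\{c} + b.X :: --b--▸ t1, --b--▸ t2, --c--▸ t3
  t3 = a.0\{a}\{a,c} :: --a--▸ t5
  t4 = (a.0)\{c} :: --a--▸ t6
  t5 = 0\{a}\{a,c} :: (no moves)
  t6 = 0\{c} :: (no moves)
Bisimilarity quotient blocks:
  B0 = {s0, t0, t2}
  B1 = {s2, s3, t3, t4}
  B2 = {s4, s5, t5, t6}
  B3 = {s1, t1}
s0 ∈ B0, t0 ∈ B0 → same block

P ~ Q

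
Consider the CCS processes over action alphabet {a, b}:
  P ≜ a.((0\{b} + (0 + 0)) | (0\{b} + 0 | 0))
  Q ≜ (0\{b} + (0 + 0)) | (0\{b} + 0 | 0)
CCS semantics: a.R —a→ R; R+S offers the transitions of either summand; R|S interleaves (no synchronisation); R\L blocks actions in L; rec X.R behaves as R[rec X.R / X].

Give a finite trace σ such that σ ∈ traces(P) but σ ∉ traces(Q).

a

Reachable graph of P (2 states):
  m0 = a.((0\{b} + (0 + 0)) | (0\{b} + 0 | 0)) has moves =a=> m1
  m1 = (0\{b} + (0 + 0)) | (0\{b} + 0 | 0) has moves ·
Reachable graph of Q (1 states):
  n0 = (0\{b} + (0 + 0)) | (0\{b} + 0 | 0) has moves ·
Run σ = ⟨a⟩ on P: start {m0}
  [1] a ⇒ {m1}
  — P admits the full trace.
Run σ = ⟨a⟩ on Q: start {n0}
  [1] a ⇒ ∅ (Q stuck)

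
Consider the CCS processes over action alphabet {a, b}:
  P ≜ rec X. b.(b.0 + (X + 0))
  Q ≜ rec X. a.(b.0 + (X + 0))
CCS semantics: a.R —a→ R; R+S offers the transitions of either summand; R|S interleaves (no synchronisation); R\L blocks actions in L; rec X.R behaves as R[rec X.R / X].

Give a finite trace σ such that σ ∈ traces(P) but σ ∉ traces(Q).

b

P's transition system — 3 states:
  u0 = rec X. b.(b.0 + (X + 0)) ⊢ —b→ u1
  u1 = b.0 + ((rec X. b.(b.0 + (X + 0))) + 0) ⊢ —b→ u1, —b→ u2
  u2 = 0 ⊢ deadlocked
Q's transition system — 3 states:
  v0 = rec X. a.(b.0 + (X + 0)) ⊢ —a→ v1
  v1 = b.0 + ((rec X. a.(b.0 + (X + 0))) + 0) ⊢ —a→ v1, —b→ v2
  v2 = 0 ⊢ deadlocked
Trace ⟨b⟩ through P, begin at {u0}:
  [1] b ⇒ {u1}
  ✓ P
Trace ⟨b⟩ through Q, begin at {v0}:
  [1] b ⇒ no successor for Q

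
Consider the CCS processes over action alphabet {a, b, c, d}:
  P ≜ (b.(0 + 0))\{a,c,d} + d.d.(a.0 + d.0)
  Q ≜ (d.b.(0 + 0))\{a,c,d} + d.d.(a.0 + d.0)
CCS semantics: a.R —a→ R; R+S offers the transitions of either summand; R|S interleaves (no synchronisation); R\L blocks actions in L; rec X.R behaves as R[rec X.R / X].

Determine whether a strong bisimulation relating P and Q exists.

P's transition system — 5 states:
  s0 = (b.(0 + 0))\{a,c,d} + d.d.(a.0 + d.0) | -b-> s1, -d-> s2
  s1 = (0 + 0)\{a,c,d} | ·
  s2 = d.(a.0 + d.0) | -d-> s3
  s3 = a.0 + d.0 | -a-> s4, -d-> s4
  s4 = 0 | ·
Q's transition system — 4 states:
  t0 = (d.b.(0 + 0))\{a,c,d} + d.d.(a.0 + d.0) | -d-> t1
  t1 = d.(a.0 + d.0) | -d-> t2
  t2 = a.0 + d.0 | -a-> t3, -d-> t3
  t3 = 0 | ·
Partition-refinement fixed point:
  B0 = {s0}
  B1 = {s2, t1}
  B2 = {s3, t2}
  B3 = {s1, s4, t3}
  B4 = {t0}
s0 ∈ B0, t0 ∈ B4 → different blocks

P ≁ Q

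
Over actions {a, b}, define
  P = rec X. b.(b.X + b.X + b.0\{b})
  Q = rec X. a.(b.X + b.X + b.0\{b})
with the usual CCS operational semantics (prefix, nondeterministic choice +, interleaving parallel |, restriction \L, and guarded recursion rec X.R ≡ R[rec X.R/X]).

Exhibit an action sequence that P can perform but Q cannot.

b

Reachable graph of P (3 states):
  s0 = rec X. b.(b.X + b.X + b.0\{b}) → ··b··> s1
  s1 = b.(rec X. b.(b.X + b.X + b.0\{b})) + b.(rec X. b.(b.X + b.X + b.0\{b})) + b.0\{b} → ··b··> s0, ··b··> s2
  s2 = 0\{b} → deadlocked
Reachable graph of Q (3 states):
  t0 = rec X. a.(b.X + b.X + b.0\{b}) → ··a··> t1
  t1 = b.(rec X. a.(b.X + b.X + b.0\{b})) + b.(rec X. a.(b.X + b.X + b.0\{b})) + b.0\{b} → ··b··> t0, ··b··> t2
  t2 = 0\{b} → deadlocked
Executing b from P (initial set {s0}):
  [1] b ⇒ {s1}
  — P admits the full trace.
Executing b from Q (initial set {t0}):
  [1] b ⇒ no successor for Q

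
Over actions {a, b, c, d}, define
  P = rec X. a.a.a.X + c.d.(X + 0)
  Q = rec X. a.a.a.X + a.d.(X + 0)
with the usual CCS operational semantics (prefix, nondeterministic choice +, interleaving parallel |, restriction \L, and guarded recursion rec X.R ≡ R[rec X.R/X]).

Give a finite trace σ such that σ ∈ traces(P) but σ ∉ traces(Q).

c

LTS(P): 5 reachable states
  m0 = rec X. a.a.a.X + c.d.(X + 0) ⊢ -a-> m1, -c-> m2
  m1 = a.a.(rec X. a.a.a.X + c.d.(X + 0)) ⊢ -a-> m3
  m2 = d.((rec X. a.a.a.X + c.d.(X + 0)) + 0) ⊢ -d-> m4
  m3 = a.(rec X. a.a.a.X + c.d.(X + 0)) ⊢ -a-> m0
  m4 = (rec X. a.a.a.X + c.d.(X + 0)) + 0 ⊢ -a-> m1, -c-> m2
LTS(Q): 5 reachable states
  n0 = rec X. a.a.a.X + a.d.(X + 0) ⊢ -a-> n1, -a-> n2
  n1 = a.a.(rec X. a.a.a.X + a.d.(X + 0)) ⊢ -a-> n3
  n2 = d.((rec X. a.a.a.X + a.d.(X + 0)) + 0) ⊢ -d-> n4
  n3 = a.(rec X. a.a.a.X + a.d.(X + 0)) ⊢ -a-> n0
  n4 = (rec X. a.a.a.X + a.d.(X + 0)) + 0 ⊢ -a-> n1, -a-> n2
Run σ = ⟨c⟩ on P: start {m0}
  after c @ step 1: {m2}
  — P admits the full trace.
Run σ = ⟨c⟩ on Q: start {n0}
  after c @ step 1: ∅ (Q stuck)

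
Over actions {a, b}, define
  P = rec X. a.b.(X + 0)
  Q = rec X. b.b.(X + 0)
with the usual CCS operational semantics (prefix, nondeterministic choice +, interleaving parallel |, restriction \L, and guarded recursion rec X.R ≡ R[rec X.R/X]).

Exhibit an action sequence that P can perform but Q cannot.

a

P's transition system — 3 states:
  m0 = rec X. a.b.(X + 0) ⊢ -a-> m1
  m1 = b.((rec X. a.b.(X + 0)) + 0) ⊢ -b-> m2
  m2 = (rec X. a.b.(X + 0)) + 0 ⊢ -a-> m1
Q's transition system — 3 states:
  n0 = rec X. b.b.(X + 0) ⊢ -b-> n1
  n1 = b.((rec X. b.b.(X + 0)) + 0) ⊢ -b-> n2
  n2 = (rec X. b.b.(X + 0)) + 0 ⊢ -b-> n1
Trace ⟨a⟩ through P, begin at {m0}:
  step 1 (a): {m1}
  P completes σ.
Trace ⟨a⟩ through Q, begin at {n0}:
  step 1 (a): no successor for Q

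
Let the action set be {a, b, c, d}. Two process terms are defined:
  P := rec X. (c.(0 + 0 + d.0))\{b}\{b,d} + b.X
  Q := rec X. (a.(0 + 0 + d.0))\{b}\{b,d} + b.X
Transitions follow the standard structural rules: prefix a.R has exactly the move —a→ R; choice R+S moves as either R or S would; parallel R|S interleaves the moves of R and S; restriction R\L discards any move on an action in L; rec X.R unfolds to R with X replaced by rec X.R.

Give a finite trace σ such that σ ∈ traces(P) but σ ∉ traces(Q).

LTS(P): 2 reachable states
  p0 = rec X. (c.(0 + 0 + d.0))\{b}\{b,d} + b.X | --b--▸ p0, --c--▸ p1
  p1 = (0 + 0 + d.0)\{b}\{b,d} | stopped
LTS(Q): 2 reachable states
  q0 = rec X. (a.(0 + 0 + d.0))\{b}\{b,d} + b.X | --a--▸ q1, --b--▸ q0
  q1 = (0 + 0 + d.0)\{b}\{b,d} | stopped
Run σ = ⟨c⟩ on P: start {p0}
  [1] c ⇒ {p1}
  ✓ P
Run σ = ⟨c⟩ on Q: start {q0}
  [1] c ⇒ ∅  — Q cannot continue

c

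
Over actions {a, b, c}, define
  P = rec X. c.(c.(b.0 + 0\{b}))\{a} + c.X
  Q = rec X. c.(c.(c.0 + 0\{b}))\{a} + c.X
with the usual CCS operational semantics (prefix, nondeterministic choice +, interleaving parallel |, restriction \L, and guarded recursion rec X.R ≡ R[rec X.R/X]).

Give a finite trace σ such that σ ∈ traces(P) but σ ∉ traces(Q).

P's transition system — 4 states:
  p0 = rec X. c.(c.(b.0 + 0\{b}))\{a} + c.X ⊢ -c-> p0, -c-> p1
  p1 = (c.(b.0 + 0\{b}))\{a} ⊢ -c-> p2
  p2 = (b.0 + 0\{b})\{a} ⊢ -b-> p3
  p3 = 0\{a} ⊢ (no moves)
Q's transition system — 4 states:
  q0 = rec X. c.(c.(c.0 + 0\{b}))\{a} + c.X ⊢ -c-> q0, -c-> q1
  q1 = (c.(c.0 + 0\{b}))\{a} ⊢ -c-> q2
  q2 = (c.0 + 0\{b})\{a} ⊢ -c-> q3
  q3 = 0\{a} ⊢ (no moves)
Trace ⟨ccb⟩ through P, begin at {p0}:
  [1] c ⇒ {p0, p1}
  [2] c ⇒ {p0, p1, p2}
  [3] b ⇒ {p3}
  ✓ P
Trace ⟨ccb⟩ through Q, begin at {q0}:
  [1] c ⇒ {q0, q1}
  [2] c ⇒ {q0, q1, q2}
  [3] b ⇒ ∅ (Q stuck)

ccb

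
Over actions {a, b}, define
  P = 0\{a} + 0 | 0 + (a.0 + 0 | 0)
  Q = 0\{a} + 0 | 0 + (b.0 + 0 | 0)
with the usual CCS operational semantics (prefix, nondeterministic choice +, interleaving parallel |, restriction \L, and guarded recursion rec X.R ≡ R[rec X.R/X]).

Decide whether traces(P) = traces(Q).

P's transition system — 2 states:
  p0 = 0\{a} + 0 | 0 + (a.0 + 0 | 0) | ··a··> p1
  p1 = 0 | ∅
Q's transition system — 2 states:
  q0 = 0\{a} + 0 | 0 + (b.0 + 0 | 0) | ··b··> q1
  q1 = 0 | ∅
Executing a from P (initial set {p0}):
  step 1 (a): {p1}
  P completes σ.
Executing a from Q (initial set {q0}):
  step 1 (a): ∅ (Q stuck)

trace-distinct — witness ⟨a⟩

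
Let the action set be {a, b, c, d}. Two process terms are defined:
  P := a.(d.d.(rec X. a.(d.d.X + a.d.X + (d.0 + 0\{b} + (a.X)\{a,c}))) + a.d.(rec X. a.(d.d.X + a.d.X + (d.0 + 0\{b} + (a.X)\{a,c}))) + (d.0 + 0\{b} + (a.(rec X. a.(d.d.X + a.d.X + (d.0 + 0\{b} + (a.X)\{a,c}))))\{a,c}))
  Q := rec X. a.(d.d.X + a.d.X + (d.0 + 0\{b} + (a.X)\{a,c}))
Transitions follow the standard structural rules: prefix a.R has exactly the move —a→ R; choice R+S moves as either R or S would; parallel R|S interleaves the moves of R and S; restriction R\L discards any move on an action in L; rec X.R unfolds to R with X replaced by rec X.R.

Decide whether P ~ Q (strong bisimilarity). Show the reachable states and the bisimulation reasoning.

LTS(P): 5 reachable states
  p0 = a.(d.d.(rec X. a.(d.d.X + a.d.X + (d.0 + 0\{b} + (a.X)\{a,c}))) + a.d.(rec X. a.(d.d.X + a.d.X + (d.0 + 0\{b} + (a.X)\{a,c}))) + (d.0 + 0\{b} + (a.(rec X. a.(d.d.X + a.d.X + (d.0 + 0\{b} + (a.X)\{a,c}))))\{a,c})) :: —a→ p1
  p1 = d.d.(rec X. a.(d.d.X + a.d.X + (d.0 + 0\{b} + (a.X)\{a,c}))) + a.d.(rec X. a.(d.d.X + a.d.X + (d.0 + 0\{b} + (a.X)\{a,c}))) + (d.0 + 0\{b} + (a.(rec X. a.(d.d.X + a.d.X + (d.0 + 0\{b} + (a.X)\{a,c}))))\{a,c}) :: —a→ p2, —d→ p2, —d→ p3
  p2 = d.(rec X. a.(d.d.X + a.d.X + (d.0 + 0\{b} + (a.X)\{a,c}))) :: —d→ p4
  p3 = 0 :: stopped
  p4 = rec X. a.(d.d.X + a.d.X + (d.0 + 0\{b} + (a.X)\{a,c})) :: —a→ p1
LTS(Q): 4 reachable states
  q0 = rec X. a.(d.d.X + a.d.X + (d.0 + 0\{b} + (a.X)\{a,c})) :: —a→ q1
  q1 = d.d.(rec X. a.(d.d.X + a.d.X + (d.0 + 0\{b} + (a.X)\{a,c}))) + a.d.(rec X. a.(d.d.X + a.d.X + (d.0 + 0\{b} + (a.X)\{a,c}))) + (d.0 + 0\{b} + (a.(rec X. a.(d.d.X + a.d.X + (d.0 + 0\{b} + (a.X)\{a,c}))))\{a,c}) :: —a→ q2, —d→ q2, —d→ q3
  q2 = d.(rec X. a.(d.d.X + a.d.X + (d.0 + 0\{b} + (a.X)\{a,c}))) :: —d→ q0
  q3 = 0 :: stopped
Bisimilarity quotient blocks:
  B0 = {p0, p4, q0}
  B1 = {p1, q1}
  B2 = {p2, q2}
  B3 = {p3, q3}
p0 ∈ B0, q0 ∈ B0 → same block

YES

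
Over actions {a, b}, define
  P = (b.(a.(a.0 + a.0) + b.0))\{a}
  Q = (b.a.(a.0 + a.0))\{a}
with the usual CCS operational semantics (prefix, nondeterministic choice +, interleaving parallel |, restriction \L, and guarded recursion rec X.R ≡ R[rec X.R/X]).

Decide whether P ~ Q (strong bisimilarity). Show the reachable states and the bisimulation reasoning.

Reachable graph of P (3 states):
  u0 = (b.(a.(a.0 + a.0) + b.0))\{a} :: —b→ u1
  u1 = (a.(a.0 + a.0) + b.0)\{a} :: —b→ u2
  u2 = 0\{a} :: stopped
Reachable graph of Q (2 states):
  v0 = (b.a.(a.0 + a.0))\{a} :: —b→ v1
  v1 = (a.(a.0 + a.0))\{a} :: stopped
Partition-refinement fixed point:
  B0 = {u0}
  B1 = {u1, v0}
  B2 = {u2, v1}
u0 ∈ B0, v0 ∈ B1 → different blocks

NO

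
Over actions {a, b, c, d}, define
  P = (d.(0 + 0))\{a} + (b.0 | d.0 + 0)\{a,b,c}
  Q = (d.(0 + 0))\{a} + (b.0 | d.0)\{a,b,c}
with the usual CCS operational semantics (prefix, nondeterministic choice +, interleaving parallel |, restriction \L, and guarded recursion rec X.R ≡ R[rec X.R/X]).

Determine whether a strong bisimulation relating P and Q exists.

Reachable graph of P (3 states):
  m0 = (d.(0 + 0))\{a} + (b.0 | d.0 + 0)\{a,b,c} has moves --d--▸ m1, --d--▸ m2
  m1 = (0 + 0)\{a} has moves stopped
  m2 = (b.0 | 0)\{a,b,c} has moves stopped
Reachable graph of Q (3 states):
  n0 = (d.(0 + 0))\{a} + (b.0 | d.0)\{a,b,c} has moves --d--▸ n1, --d--▸ n2
  n1 = (0 + 0)\{a} has moves stopped
  n2 = (b.0 | 0)\{a,b,c} has moves stopped
Coarsest stable partition (strong bisimilarity classes):
  B0 = {m0, n0}
  B1 = {m1, m2, n1, n2}
m0 ∈ B0, n0 ∈ B0 → same block

bisimilar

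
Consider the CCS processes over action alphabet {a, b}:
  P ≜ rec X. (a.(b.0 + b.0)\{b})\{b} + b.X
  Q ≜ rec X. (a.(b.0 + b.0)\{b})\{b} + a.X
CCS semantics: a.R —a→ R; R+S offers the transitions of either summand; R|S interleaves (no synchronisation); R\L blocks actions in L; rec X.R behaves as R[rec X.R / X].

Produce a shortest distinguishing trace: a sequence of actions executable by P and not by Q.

b

LTS(P): 2 reachable states
  u0 = rec X. (a.(b.0 + b.0)\{b})\{b} + b.X :: ··a··> u1, ··b··> u0
  u1 = (b.0 + b.0)\{b}\{b} :: ∅
LTS(Q): 2 reachable states
  v0 = rec X. (a.(b.0 + b.0)\{b})\{b} + a.X :: ··a··> v0, ··a··> v1
  v1 = (b.0 + b.0)\{b}\{b} :: ∅
Executing b from P (initial set {u0}):
  after b @ step 1: {u0}
  — P admits the full trace.
Executing b from Q (initial set {v0}):
  after b @ step 1: ∅  — Q cannot continue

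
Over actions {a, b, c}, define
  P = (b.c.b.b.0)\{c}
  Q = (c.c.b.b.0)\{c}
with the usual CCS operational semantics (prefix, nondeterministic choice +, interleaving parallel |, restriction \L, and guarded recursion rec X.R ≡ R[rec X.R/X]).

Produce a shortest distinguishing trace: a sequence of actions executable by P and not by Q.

Reachable graph of P (2 states):
  p0 = (b.c.b.b.0)\{c} :: —b→ p1
  p1 = (c.b.b.0)\{c} :: ∅
Reachable graph of Q (1 states):
  q0 = (c.c.b.b.0)\{c} :: ∅
Trace ⟨b⟩ through P, begin at {p0}:
  [1] b ⇒ {p1}
  — P admits the full trace.
Trace ⟨b⟩ through Q, begin at {q0}:
  [1] b ⇒ ∅ (Q stuck)

b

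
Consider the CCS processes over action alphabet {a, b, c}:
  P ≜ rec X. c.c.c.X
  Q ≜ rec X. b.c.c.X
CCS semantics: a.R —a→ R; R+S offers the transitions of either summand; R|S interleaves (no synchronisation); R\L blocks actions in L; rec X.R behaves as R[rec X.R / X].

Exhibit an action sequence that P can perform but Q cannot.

c

P's transition system — 3 states:
  u0 = rec X. c.c.c.X ⊢ -c-> u1
  u1 = c.c.(rec X. c.c.c.X) ⊢ -c-> u2
  u2 = c.(rec X. c.c.c.X) ⊢ -c-> u0
Q's transition system — 3 states:
  v0 = rec X. b.c.c.X ⊢ -b-> v1
  v1 = c.c.(rec X. b.c.c.X) ⊢ -c-> v2
  v2 = c.(rec X. b.c.c.X) ⊢ -c-> v0
Executing c from P (initial set {u0}):
  after c @ step 1: {u1}
  — P admits the full trace.
Executing c from Q (initial set {v0}):
  after c @ step 1: ∅  — Q cannot continue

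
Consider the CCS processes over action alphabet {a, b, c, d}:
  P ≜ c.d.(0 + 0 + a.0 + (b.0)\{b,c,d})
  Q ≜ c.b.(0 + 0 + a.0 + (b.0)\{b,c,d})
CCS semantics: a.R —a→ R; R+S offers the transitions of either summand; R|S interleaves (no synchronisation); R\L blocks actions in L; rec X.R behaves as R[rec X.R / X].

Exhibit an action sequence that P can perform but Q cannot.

cd

LTS(P): 4 reachable states
  u0 = c.d.(0 + 0 + a.0 + (b.0)\{b,c,d}) | =c=> u1
  u1 = d.(0 + 0 + a.0 + (b.0)\{b,c,d}) | =d=> u2
  u2 = 0 + 0 + a.0 + (b.0)\{b,c,d} | =a=> u3
  u3 = 0 | deadlocked
LTS(Q): 4 reachable states
  v0 = c.b.(0 + 0 + a.0 + (b.0)\{b,c,d}) | =c=> v1
  v1 = b.(0 + 0 + a.0 + (b.0)\{b,c,d}) | =b=> v2
  v2 = 0 + 0 + a.0 + (b.0)\{b,c,d} | =a=> v3
  v3 = 0 | deadlocked
Executing cd from P (initial set {u0}):
  [1] c ⇒ {u1}
  [2] d ⇒ {u2}
  P completes σ.
Executing cd from Q (initial set {v0}):
  [1] c ⇒ {v1}
  [2] d ⇒ ∅  — Q cannot continue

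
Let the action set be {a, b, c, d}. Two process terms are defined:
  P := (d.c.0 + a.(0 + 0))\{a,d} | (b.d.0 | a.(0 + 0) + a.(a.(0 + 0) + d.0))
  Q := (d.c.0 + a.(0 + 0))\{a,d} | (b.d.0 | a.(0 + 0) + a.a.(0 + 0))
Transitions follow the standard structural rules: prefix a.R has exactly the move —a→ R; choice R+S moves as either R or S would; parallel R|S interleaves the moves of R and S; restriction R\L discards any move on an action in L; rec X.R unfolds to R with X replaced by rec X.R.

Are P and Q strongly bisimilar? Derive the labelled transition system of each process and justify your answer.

not bisimilar

P's transition system — 9 states:
  u0 = (d.c.0 + a.(0 + 0))\{a,d} | (b.d.0 | a.(0 + 0) + a.(a.(0 + 0) + d.0)) | --a--▸ u1, --a--▸ u2, --b--▸ u3
  u1 = (d.c.0 + a.(0 + 0))\{a,d} | (a.(0 + 0) + d.0) | --a--▸ u4, --d--▸ u5
  u2 = (d.c.0 + a.(0 + 0))\{a,d} | (b.d.0 | (0 + 0)) | --b--▸ u6
  u3 = (d.c.0 + a.(0 + 0))\{a,d} | (d.0 | a.(0 + 0)) | --a--▸ u6, --d--▸ u7
  u4 = (d.c.0 + a.(0 + 0))\{a,d} | (0 + 0) | (no moves)
  u5 = (d.c.0 + a.(0 + 0))\{a,d} | 0 | (no moves)
  u6 = (d.c.0 + a.(0 + 0))\{a,d} | (d.0 | (0 + 0)) | --d--▸ u8
  u7 = (d.c.0 + a.(0 + 0))\{a,d} | (0 | a.(0 + 0)) | --a--▸ u8
  u8 = (d.c.0 + a.(0 + 0))\{a,d} | (0 | (0 + 0)) | (no moves)
Q's transition system — 8 states:
  v0 = (d.c.0 + a.(0 + 0))\{a,d} | (b.d.0 | a.(0 + 0) + a.a.(0 + 0)) | --a--▸ v1, --a--▸ v2, --b--▸ v3
  v1 = (d.c.0 + a.(0 + 0))\{a,d} | (b.d.0 | (0 + 0)) | --b--▸ v4
  v2 = (d.c.0 + a.(0 + 0))\{a,d} | a.(0 + 0) | --a--▸ v5
  v3 = (d.c.0 + a.(0 + 0))\{a,d} | (d.0 | a.(0 + 0)) | --a--▸ v4, --d--▸ v6
  v4 = (d.c.0 + a.(0 + 0))\{a,d} | (d.0 | (0 + 0)) | --d--▸ v7
  v5 = (d.c.0 + a.(0 + 0))\{a,d} | (0 + 0) | (no moves)
  v6 = (d.c.0 + a.(0 + 0))\{a,d} | (0 | a.(0 + 0)) | --a--▸ v7
  v7 = (d.c.0 + a.(0 + 0))\{a,d} | (0 | (0 + 0)) | (no moves)
Bisimilarity quotient blocks:
  B0 = {u0}
  B1 = {u1}
  B2 = {u4, u5, u8, v5, v7}
  B3 = {u3, v3}
  B4 = {u7, v2, v6}
  B5 = {u6, v4}
  B6 = {u2, v1}
  B7 = {v0}
u0 ∈ B0, v0 ∈ B7 → different blocks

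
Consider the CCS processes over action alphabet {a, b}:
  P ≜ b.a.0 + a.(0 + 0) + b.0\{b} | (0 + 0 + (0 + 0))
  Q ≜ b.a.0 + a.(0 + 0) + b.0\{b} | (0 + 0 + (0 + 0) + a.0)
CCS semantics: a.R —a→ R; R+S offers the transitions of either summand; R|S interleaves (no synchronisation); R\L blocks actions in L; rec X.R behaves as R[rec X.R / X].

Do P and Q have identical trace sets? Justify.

trace-distinct — witness ⟨ab⟩

P's transition system — 5 states:
  s0 = b.a.0 + a.(0 + 0) + b.0\{b} | (0 + 0 + (0 + 0)) | --a--▸ s1, --b--▸ s2, --b--▸ s3
  s1 = 0 + 0 | ∅
  s2 = 0\{b} | (0 + 0 + (0 + 0)) | ∅
  s3 = a.0 | --a--▸ s4
  s4 = 0 | ∅
Q's transition system — 7 states:
  t0 = b.a.0 + a.(0 + 0) + b.0\{b} | (0 + 0 + (0 + 0) + a.0) | --a--▸ t1, --a--▸ t2, --b--▸ t3, --b--▸ t4
  t1 = 0 + 0 | ∅
  t2 = b.0\{b} | 0 | --b--▸ t5
  t3 = 0\{b} | (0 + 0 + (0 + 0) + a.0) | --a--▸ t5
  t4 = a.0 | --a--▸ t6
  t5 = 0\{b} | 0 | ∅
  t6 = 0 | ∅
Run σ = ⟨ab⟩ on Q: start {t0}
  step 1 (a): {t1, t2}
  step 2 (b): {t5}
  — Q admits the full trace.
Run σ = ⟨ab⟩ on P: start {s0}
  step 1 (a): {s1}
  step 2 (b): ∅ (P stuck)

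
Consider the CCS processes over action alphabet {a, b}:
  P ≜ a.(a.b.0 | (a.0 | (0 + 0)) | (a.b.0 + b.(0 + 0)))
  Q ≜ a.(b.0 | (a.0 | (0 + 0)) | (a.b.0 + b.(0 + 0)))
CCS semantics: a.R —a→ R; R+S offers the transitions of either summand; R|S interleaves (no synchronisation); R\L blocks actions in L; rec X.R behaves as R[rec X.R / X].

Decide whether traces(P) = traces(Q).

trace-distinct — witness ⟨aaaa⟩

LTS(P): 25 reachable states
  p0 = a.(a.b.0 | (a.0 | (0 + 0)) | (a.b.0 + b.(0 + 0))) :: —a→ p1
  p1 = a.b.0 | (a.0 | (0 + 0)) | (a.b.0 + b.(0 + 0)) :: —a→ p2, —a→ p3, —a→ p4, —b→ p5
  p2 = a.b.0 | (0 | (0 + 0)) | (a.b.0 + b.(0 + 0)) :: —a→ p6, —a→ p7, —b→ p8
  p3 = a.b.0 | (a.0 | (0 + 0)) | b.0 :: —a→ p6, —a→ p9, —b→ p10
  p4 = b.0 | (a.0 | (0 + 0)) | (a.b.0 + b.(0 + 0)) :: —a→ p7, —a→ p9, —b→ p11, —b→ p12
  p5 = a.b.0 | (a.0 | (0 + 0)) | (0 + 0) :: —a→ p12, —a→ p8
  p6 = a.b.0 | (0 | (0 + 0)) | b.0 :: —a→ p13, —b→ p14
  p7 = b.0 | (0 | (0 + 0)) | (a.b.0 + b.(0 + 0)) :: —a→ p13, —b→ p15, —b→ p16
  p8 = a.b.0 | (0 | (0 + 0)) | (0 + 0) :: —a→ p16
  p9 = b.0 | (a.0 | (0 + 0)) | b.0 :: —a→ p13, —b→ p17, —b→ p18
  p10 = a.b.0 | (a.0 | (0 + 0)) | 0 :: —a→ p14, —a→ p18
  p11 = 0 | (a.0 | (0 + 0)) | (a.b.0 + b.(0 + 0)) :: —a→ p15, —a→ p17, —b→ p19
  p12 = b.0 | (a.0 | (0 + 0)) | (0 + 0) :: —a→ p16, —b→ p19
  p13 = b.0 | (0 | (0 + 0)) | b.0 :: —b→ p20, —b→ p21
  p14 = a.b.0 | (0 | (0 + 0)) | 0 :: —a→ p21
  p15 = 0 | (0 | (0 + 0)) | (a.b.0 + b.(0 + 0)) :: —a→ p20, —b→ p22
  p16 = b.0 | (0 | (0 + 0)) | (0 + 0) :: —b→ p22
  p17 = 0 | (a.0 | (0 + 0)) | b.0 :: —a→ p20, —b→ p23
  p18 = b.0 | (a.0 | (0 + 0)) | 0 :: —a→ p21, —b→ p23
  p19 = 0 | (a.0 | (0 + 0)) | (0 + 0) :: —a→ p22
  p20 = 0 | (0 | (0 + 0)) | b.0 :: —b→ p24
  p21 = b.0 | (0 | (0 + 0)) | 0 :: —b→ p24
  p22 = 0 | (0 | (0 + 0)) | (0 + 0) :: ·
  p23 = 0 | (a.0 | (0 + 0)) | 0 :: —a→ p24
  p24 = 0 | (0 | (0 + 0)) | 0 :: ·
LTS(Q): 17 reachable states
  q0 = a.(b.0 | (a.0 | (0 + 0)) | (a.b.0 + b.(0 + 0))) :: —a→ q1
  q1 = b.0 | (a.0 | (0 + 0)) | (a.b.0 + b.(0 + 0)) :: —a→ q2, —a→ q3, —b→ q4, —b→ q5
  q2 = b.0 | (0 | (0 + 0)) | (a.b.0 + b.(0 + 0)) :: —a→ q6, —b→ q7, —b→ q8
  q3 = b.0 | (a.0 | (0 + 0)) | b.0 :: —a→ q6, —b→ q10, —b→ q9
  q4 = 0 | (a.0 | (0 + 0)) | (a.b.0 + b.(0 + 0)) :: —a→ q7, —a→ q9, —b→ q11
  q5 = b.0 | (a.0 | (0 + 0)) | (0 + 0) :: —a→ q8, —b→ q11
  q6 = b.0 | (0 | (0 + 0)) | b.0 :: —b→ q12, —b→ q13
  q7 = 0 | (0 | (0 + 0)) | (a.b.0 + b.(0 + 0)) :: —a→ q12, —b→ q14
  q8 = b.0 | (0 | (0 + 0)) | (0 + 0) :: —b→ q14
  q9 = 0 | (a.0 | (0 + 0)) | b.0 :: —a→ q12, —b→ q15
  q10 = b.0 | (a.0 | (0 + 0)) | 0 :: —a→ q13, —b→ q15
  q11 = 0 | (a.0 | (0 + 0)) | (0 + 0) :: —a→ q14
  q12 = 0 | (0 | (0 + 0)) | b.0 :: —b→ q16
  q13 = b.0 | (0 | (0 + 0)) | 0 :: —b→ q16
  q14 = 0 | (0 | (0 + 0)) | (0 + 0) :: ·
  q15 = 0 | (a.0 | (0 + 0)) | 0 :: —a→ q16
  q16 = 0 | (0 | (0 + 0)) | 0 :: ·
Run σ = ⟨aaaa⟩ on P: start {p0}
  after a @ step 1: {p1}
  after a @ step 2: {p2, p3, p4}
  after a @ step 3: {p6, p7, p9}
  after a @ step 4: {p13}
  P completes σ.
Run σ = ⟨aaaa⟩ on Q: start {q0}
  after a @ step 1: {q1}
  after a @ step 2: {q2, q3}
  after a @ step 3: {q6}
  after a @ step 4: ∅ (Q stuck)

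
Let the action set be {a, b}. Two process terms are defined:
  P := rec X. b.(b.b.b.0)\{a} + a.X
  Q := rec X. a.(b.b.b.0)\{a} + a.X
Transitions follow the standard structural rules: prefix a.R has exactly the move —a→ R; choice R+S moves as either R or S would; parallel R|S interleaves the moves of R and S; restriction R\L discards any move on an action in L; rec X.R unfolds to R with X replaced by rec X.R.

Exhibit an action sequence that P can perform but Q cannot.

Reachable graph of P (5 states):
  s0 = rec X. b.(b.b.b.0)\{a} + a.X ⊢ =a=> s0, =b=> s1
  s1 = (b.b.b.0)\{a} ⊢ =b=> s2
  s2 = (b.b.0)\{a} ⊢ =b=> s3
  s3 = (b.0)\{a} ⊢ =b=> s4
  s4 = 0\{a} ⊢ stopped
Reachable graph of Q (5 states):
  t0 = rec X. a.(b.b.b.0)\{a} + a.X ⊢ =a=> t0, =a=> t1
  t1 = (b.b.b.0)\{a} ⊢ =b=> t2
  t2 = (b.b.0)\{a} ⊢ =b=> t3
  t3 = (b.0)\{a} ⊢ =b=> t4
  t4 = 0\{a} ⊢ stopped
Trace ⟨b⟩ through P, begin at {s0}:
  step 1 (b): {s1}
  — P admits the full trace.
Trace ⟨b⟩ through Q, begin at {t0}:
  step 1 (b): ∅  — Q cannot continue

b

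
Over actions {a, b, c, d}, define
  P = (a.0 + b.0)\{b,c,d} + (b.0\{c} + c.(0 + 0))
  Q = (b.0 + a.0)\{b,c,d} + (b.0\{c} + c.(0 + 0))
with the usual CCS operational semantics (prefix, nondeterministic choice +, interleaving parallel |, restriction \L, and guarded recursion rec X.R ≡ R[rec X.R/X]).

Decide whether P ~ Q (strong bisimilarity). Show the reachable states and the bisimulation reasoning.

P's transition system — 4 states:
  s0 = (a.0 + b.0)\{b,c,d} + (b.0\{c} + c.(0 + 0)) → —a→ s1, —b→ s2, —c→ s3
  s1 = 0\{b,c,d} → (no moves)
  s2 = 0\{c} → (no moves)
  s3 = 0 + 0 → (no moves)
Q's transition system — 4 states:
  t0 = (b.0 + a.0)\{b,c,d} + (b.0\{c} + c.(0 + 0)) → —a→ t1, —b→ t2, —c→ t3
  t1 = 0\{b,c,d} → (no moves)
  t2 = 0\{c} → (no moves)
  t3 = 0 + 0 → (no moves)
Coarsest stable partition (strong bisimilarity classes):
  B0 = {s0, t0}
  B1 = {s1, s2, s3, t1, t2, t3}
s0 ∈ B0, t0 ∈ B0 → same block

P ~ Q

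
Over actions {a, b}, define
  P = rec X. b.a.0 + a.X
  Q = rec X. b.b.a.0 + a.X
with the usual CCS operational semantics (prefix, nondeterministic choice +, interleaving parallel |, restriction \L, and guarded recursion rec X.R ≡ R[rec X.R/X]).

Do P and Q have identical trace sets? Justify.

Reachable graph of P (3 states):
  s0 = rec X. b.a.0 + a.X ⊢ =a=> s0, =b=> s1
  s1 = a.0 ⊢ =a=> s2
  s2 = 0 ⊢ stopped
Reachable graph of Q (4 states):
  t0 = rec X. b.b.a.0 + a.X ⊢ =a=> t0, =b=> t1
  t1 = b.a.0 ⊢ =b=> t2
  t2 = a.0 ⊢ =a=> t3
  t3 = 0 ⊢ stopped
Executing ba from P (initial set {s0}):
  step 1 (b): {s1}
  step 2 (a): {s2}
  P completes σ.
Executing ba from Q (initial set {t0}):
  step 1 (b): {t1}
  step 2 (a): ∅  — Q cannot continue

trace-distinct — witness ⟨ba⟩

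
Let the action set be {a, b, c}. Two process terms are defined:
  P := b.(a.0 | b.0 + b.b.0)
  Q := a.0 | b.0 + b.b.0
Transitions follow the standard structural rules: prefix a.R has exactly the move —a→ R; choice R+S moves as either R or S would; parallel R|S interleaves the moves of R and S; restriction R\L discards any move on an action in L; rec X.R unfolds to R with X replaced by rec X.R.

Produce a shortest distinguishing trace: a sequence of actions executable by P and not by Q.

Reachable graph of P (7 states):
  p0 = b.(a.0 | b.0 + b.b.0) | ··b··> p1
  p1 = a.0 | b.0 + b.b.0 | ··a··> p2, ··b··> p3, ··b··> p4
  p2 = 0 | b.0 | ··b··> p5
  p3 = a.0 | 0 | ··a··> p5
  p4 = b.0 | ··b··> p6
  p5 = 0 | 0 | ∅
  p6 = 0 | ∅
Reachable graph of Q (6 states):
  q0 = a.0 | b.0 + b.b.0 | ··a··> q1, ··b··> q2, ··b··> q3
  q1 = 0 | b.0 | ··b··> q4
  q2 = a.0 | 0 | ··a··> q4
  q3 = b.0 | ··b··> q5
  q4 = 0 | 0 | ∅
  q5 = 0 | ∅
Run σ = ⟨bab⟩ on P: start {p0}
  step 1 (b): {p1}
  step 2 (a): {p2}
  step 3 (b): {p5}
  — P admits the full trace.
Run σ = ⟨bab⟩ on Q: start {q0}
  step 1 (b): {q2, q3}
  step 2 (a): {q4}
  step 3 (b): ∅  — Q cannot continue

bab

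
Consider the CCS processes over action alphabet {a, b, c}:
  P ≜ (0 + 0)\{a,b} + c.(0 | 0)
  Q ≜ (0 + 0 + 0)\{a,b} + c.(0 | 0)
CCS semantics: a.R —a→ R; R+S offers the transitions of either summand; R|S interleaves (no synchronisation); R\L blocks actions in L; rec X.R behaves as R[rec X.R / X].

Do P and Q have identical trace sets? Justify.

LTS(P): 2 reachable states
  p0 = (0 + 0)\{a,b} + c.(0 | 0) → ··c··> p1
  p1 = 0 | 0 → ·
LTS(Q): 2 reachable states
  q0 = (0 + 0 + 0)\{a,b} + c.(0 | 0) → ··c··> q1
  q1 = 0 | 0 → ·
Coarsest stable partition (strong bisimilarity classes):
  B0 = {p0, q0}
  B1 = {p1, q1}
p0 ∈ B0, q0 ∈ B0 → same block
Bisimilar ⇒ trace-equivalent.

YES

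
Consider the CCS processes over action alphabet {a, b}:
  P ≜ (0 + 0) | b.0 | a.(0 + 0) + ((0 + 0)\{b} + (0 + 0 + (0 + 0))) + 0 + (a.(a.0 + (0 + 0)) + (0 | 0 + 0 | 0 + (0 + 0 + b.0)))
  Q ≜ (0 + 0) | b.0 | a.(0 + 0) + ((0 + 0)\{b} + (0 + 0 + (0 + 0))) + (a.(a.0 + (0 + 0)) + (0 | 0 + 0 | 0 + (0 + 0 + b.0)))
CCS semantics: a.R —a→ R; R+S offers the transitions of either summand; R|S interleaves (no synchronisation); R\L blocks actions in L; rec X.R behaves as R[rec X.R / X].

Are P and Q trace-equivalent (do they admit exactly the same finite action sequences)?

LTS(P): 6 reachable states
  m0 = (0 + 0) | b.0 | a.(0 + 0) + ((0 + 0)\{b} + (0 + 0 + (0 + 0))) + 0 + (a.(a.0 + (0 + 0)) + (0 | 0 + 0 | 0 + (0 + 0 + b.0))) → ··a··> m1, ··a··> m2, ··b··> m3, ··b··> m4
  m1 = (0 + 0) | b.0 | (0 + 0) → ··b··> m5
  m2 = a.0 + (0 + 0) → ··a··> m4
  m3 = (0 + 0) | 0 | a.(0 + 0) → ··a··> m5
  m4 = 0 → ∅
  m5 = (0 + 0) | 0 | (0 + 0) → ∅
LTS(Q): 6 reachable states
  n0 = (0 + 0) | b.0 | a.(0 + 0) + ((0 + 0)\{b} + (0 + 0 + (0 + 0))) + (a.(a.0 + (0 + 0)) + (0 | 0 + 0 | 0 + (0 + 0 + b.0))) → ··a··> n1, ··a··> n2, ··b··> n3, ··b··> n4
  n1 = (0 + 0) | b.0 | (0 + 0) → ··b··> n5
  n2 = a.0 + (0 + 0) → ··a··> n4
  n3 = (0 + 0) | 0 | a.(0 + 0) → ··a··> n5
  n4 = 0 → ∅
  n5 = (0 + 0) | 0 | (0 + 0) → ∅
Bisimilarity quotient blocks:
  B0 = {m0, n0}
  B1 = {m2, m3, n2, n3}
  B2 = {m4, m5, n4, n5}
  B3 = {m1, n1}
m0 ∈ B0, n0 ∈ B0 → same block
Bisimilar ⇒ trace-equivalent.

traces(P) = traces(Q)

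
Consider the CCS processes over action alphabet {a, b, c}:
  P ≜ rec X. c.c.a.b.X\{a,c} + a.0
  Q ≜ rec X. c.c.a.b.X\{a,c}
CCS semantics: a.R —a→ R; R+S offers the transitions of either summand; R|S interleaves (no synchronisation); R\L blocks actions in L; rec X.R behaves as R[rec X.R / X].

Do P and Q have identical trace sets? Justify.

NO — witness ⟨a⟩

P's transition system — 6 states:
  u0 = rec X. c.c.a.b.X\{a,c} + a.0 :: —a→ u1, —c→ u2
  u1 = 0 :: ∅
  u2 = c.a.b.(rec X. c.c.a.b.X\{a,c} + a.0)\{a,c} :: —c→ u3
  u3 = a.b.(rec X. c.c.a.b.X\{a,c} + a.0)\{a,c} :: —a→ u4
  u4 = b.(rec X. c.c.a.b.X\{a,c} + a.0)\{a,c} :: —b→ u5
  u5 = (rec X. c.c.a.b.X\{a,c} + a.0)\{a,c} :: ∅
Q's transition system — 5 states:
  v0 = rec X. c.c.a.b.X\{a,c} :: —c→ v1
  v1 = c.a.b.(rec X. c.c.a.b.X\{a,c})\{a,c} :: —c→ v2
  v2 = a.b.(rec X. c.c.a.b.X\{a,c})\{a,c} :: —a→ v3
  v3 = b.(rec X. c.c.a.b.X\{a,c})\{a,c} :: —b→ v4
  v4 = (rec X. c.c.a.b.X\{a,c})\{a,c} :: ∅
Run σ = ⟨a⟩ on P: start {u0}
  step 1 (a): {u1}
  P completes σ.
Run σ = ⟨a⟩ on Q: start {v0}
  step 1 (a): no successor for Q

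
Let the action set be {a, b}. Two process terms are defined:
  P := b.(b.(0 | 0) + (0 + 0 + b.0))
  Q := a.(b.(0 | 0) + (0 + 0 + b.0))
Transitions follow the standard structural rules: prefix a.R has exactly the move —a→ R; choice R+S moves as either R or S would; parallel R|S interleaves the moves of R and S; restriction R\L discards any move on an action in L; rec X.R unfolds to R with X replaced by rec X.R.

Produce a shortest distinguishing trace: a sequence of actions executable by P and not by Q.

b

P's transition system — 4 states:
  p0 = b.(b.(0 | 0) + (0 + 0 + b.0)) has moves =b=> p1
  p1 = b.(0 | 0) + (0 + 0 + b.0) has moves =b=> p2, =b=> p3
  p2 = 0 has moves deadlocked
  p3 = 0 | 0 has moves deadlocked
Q's transition system — 4 states:
  q0 = a.(b.(0 | 0) + (0 + 0 + b.0)) has moves =a=> q1
  q1 = b.(0 | 0) + (0 + 0 + b.0) has moves =b=> q2, =b=> q3
  q2 = 0 has moves deadlocked
  q3 = 0 | 0 has moves deadlocked
Run σ = ⟨b⟩ on P: start {p0}
  [1] b ⇒ {p1}
  — P admits the full trace.
Run σ = ⟨b⟩ on Q: start {q0}
  [1] b ⇒ no successor for Q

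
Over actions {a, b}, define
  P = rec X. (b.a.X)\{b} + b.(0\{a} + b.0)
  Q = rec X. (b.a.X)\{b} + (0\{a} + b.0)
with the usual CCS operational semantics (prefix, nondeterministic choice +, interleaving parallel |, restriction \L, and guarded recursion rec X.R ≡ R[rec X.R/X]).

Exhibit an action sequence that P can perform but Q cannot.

LTS(P): 3 reachable states
  u0 = rec X. (b.a.X)\{b} + b.(0\{a} + b.0) → —b→ u1
  u1 = 0\{a} + b.0 → —b→ u2
  u2 = 0 → deadlocked
LTS(Q): 2 reachable states
  v0 = rec X. (b.a.X)\{b} + (0\{a} + b.0) → —b→ v1
  v1 = 0 → deadlocked
Run σ = ⟨bb⟩ on P: start {u0}
  [1] b ⇒ {u1}
  [2] b ⇒ {u2}
  — P admits the full trace.
Run σ = ⟨bb⟩ on Q: start {v0}
  [1] b ⇒ {v1}
  [2] b ⇒ ∅  — Q cannot continue

bb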